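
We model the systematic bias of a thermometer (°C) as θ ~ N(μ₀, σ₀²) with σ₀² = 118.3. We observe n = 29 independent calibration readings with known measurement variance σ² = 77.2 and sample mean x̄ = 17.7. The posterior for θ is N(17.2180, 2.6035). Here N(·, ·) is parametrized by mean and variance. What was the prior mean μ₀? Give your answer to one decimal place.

With known observation variance, the Normal–Normal posterior has precision τ_n = τ₀ + n/σ² and mean μ_n = (τ₀μ₀ + (n/σ²)x̄)/τ_n.
Here τ₀ = 1/118.3 = 0.008453 and τ_data = 29/77.2 = 0.375648, so τ_n = 0.384101.
Rearranging for μ₀: μ₀ = (μ_n·τ_n − τ_data·x̄)/τ₀ = (17.2180·0.384101 − 0.375648·17.7) / 0.008453 = -0.035519/0.008453 ≈ -4.2.

μ₀ = -4.2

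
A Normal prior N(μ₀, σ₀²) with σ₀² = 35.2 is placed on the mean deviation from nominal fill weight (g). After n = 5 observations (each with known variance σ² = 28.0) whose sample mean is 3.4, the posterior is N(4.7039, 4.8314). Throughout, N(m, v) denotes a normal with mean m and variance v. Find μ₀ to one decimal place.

With known observation variance, the Normal–Normal posterior has precision τ_n = τ₀ + n/σ² and mean μ_n = (τ₀μ₀ + (n/σ²)x̄)/τ_n.
Here τ₀ = 1/35.2 = 0.028409 and τ_data = 5/28.0 = 0.178571, so τ_n = 0.206980.
Rearranging for μ₀: μ₀ = (μ_n·τ_n − τ_data·x̄)/τ₀ = (4.7039·0.206980 − 0.178571·3.4) / 0.028409 = 0.366472/0.028409 ≈ 12.9.

μ₀ = 12.9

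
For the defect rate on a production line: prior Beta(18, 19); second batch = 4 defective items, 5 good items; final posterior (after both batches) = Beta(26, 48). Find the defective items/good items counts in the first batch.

Sequential conjugate updates are equivalent to a single update on the pooled data, so total successes = posterior α − prior α and total failures = posterior β − prior β.
Total across both batches: 26−18=8 defective items, 48−19=29 good items.
Subtract the second batch: 8−4=4 defective items and 29−5=24 good items.

4 defective items and 24 good items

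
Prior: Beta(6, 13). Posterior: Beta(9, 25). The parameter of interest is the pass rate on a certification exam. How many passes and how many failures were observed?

3 passes and 12 failures

Under Beta–binomial conjugacy the posterior parameters are (a+s, b+f).
So s = 9 − 6 = 3 and f = 25 − 13 = 12.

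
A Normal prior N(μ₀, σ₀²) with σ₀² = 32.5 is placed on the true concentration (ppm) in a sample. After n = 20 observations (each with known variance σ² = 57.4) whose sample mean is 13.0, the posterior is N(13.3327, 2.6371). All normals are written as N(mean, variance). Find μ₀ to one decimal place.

μ₀ = 17.1

With known observation variance, the Normal–Normal posterior has precision τ_n = τ₀ + n/σ² and mean μ_n = (τ₀μ₀ + (n/σ²)x̄)/τ_n.
Here τ₀ = 1/32.5 = 0.030769 and τ_data = 20/57.4 = 0.348432, so τ_n = 0.379201.
Rearranging for μ₀: μ₀ = (μ_n·τ_n − τ_data·x̄)/τ₀ = (13.3327·0.379201 − 0.348432·13.0) / 0.030769 = 0.526157/0.030769 ≈ 17.1.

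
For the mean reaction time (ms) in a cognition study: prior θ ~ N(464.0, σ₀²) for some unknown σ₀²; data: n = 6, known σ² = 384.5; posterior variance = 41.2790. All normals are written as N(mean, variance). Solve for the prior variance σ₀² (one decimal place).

Posterior precision equals prior precision plus data precision: 1/σ_n² = 1/σ₀² + n/σ².
So 1/σ₀² = 1/41.2790 − 6/384.5 = 0.024225 − 0.015605 = 0.008620.
Hence σ₀² = 1/0.008620 ≈ 116.0.

σ₀² = 116.0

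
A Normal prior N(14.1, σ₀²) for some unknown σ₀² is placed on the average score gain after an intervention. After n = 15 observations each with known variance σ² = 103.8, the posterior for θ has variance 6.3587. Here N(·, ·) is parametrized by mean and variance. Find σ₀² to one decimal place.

σ₀² = 78.4

Posterior precision equals prior precision plus data precision: 1/σ_n² = 1/σ₀² + n/σ².
So 1/σ₀² = 1/6.3587 − 15/103.8 = 0.157265 − 0.144509 = 0.012756.
Hence σ₀² = 1/0.012756 ≈ 78.4.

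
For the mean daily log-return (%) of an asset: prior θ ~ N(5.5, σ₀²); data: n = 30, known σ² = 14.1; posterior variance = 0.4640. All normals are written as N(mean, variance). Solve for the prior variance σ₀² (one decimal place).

σ₀² = 36.3

Posterior precision equals prior precision plus data precision: 1/σ_n² = 1/σ₀² + n/σ².
So 1/σ₀² = 1/0.4640 − 30/14.1 = 2.155172 − 2.127660 = 0.027512.
Hence σ₀² = 1/0.027512 ≈ 36.3.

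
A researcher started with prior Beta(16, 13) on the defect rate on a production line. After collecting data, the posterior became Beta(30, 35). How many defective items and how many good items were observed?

A Beta(a, b) prior with s successes and f failures in binomial data gives a Beta(a+s, b+f) posterior.
Match parameters: s=30−16=14, f=35−13=22.

14 defective items and 22 good items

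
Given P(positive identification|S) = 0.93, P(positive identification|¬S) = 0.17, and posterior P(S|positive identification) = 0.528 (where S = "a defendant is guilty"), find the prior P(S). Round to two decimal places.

In odds form, posterior odds = prior odds × likelihood ratio, so prior odds = posterior odds ÷ LR.
Posterior odds = 0.528/(1−0.528) = 1.1186. LR = 0.93/0.17 = 5.4706.
Prior odds = 1.1186/5.4706 = 0.2045, so P(S) = 0.2045/(1+0.2045) ≈ 0.17.

P(S) = 0.17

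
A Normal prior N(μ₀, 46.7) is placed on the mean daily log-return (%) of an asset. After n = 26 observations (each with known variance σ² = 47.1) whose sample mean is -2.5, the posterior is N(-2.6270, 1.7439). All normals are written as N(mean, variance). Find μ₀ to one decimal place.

μ₀ = -5.9

The posterior mean is a precision-weighted average: μ_n = (τ₀μ₀ + τ_data·x̄)/(τ₀+τ_data), with τ₀=1/σ₀² and τ_data=n/σ².
Here τ₀ = 1/46.7 = 0.021413 and τ_data = 26/47.1 = 0.552017, so τ_n = 0.573430.
Rearranging for μ₀: μ₀ = (μ_n·τ_n − τ_data·x̄)/τ₀ = (-2.6270·0.573430 − 0.552017·-2.5) / 0.021413 = -0.126358/0.021413 ≈ -5.9.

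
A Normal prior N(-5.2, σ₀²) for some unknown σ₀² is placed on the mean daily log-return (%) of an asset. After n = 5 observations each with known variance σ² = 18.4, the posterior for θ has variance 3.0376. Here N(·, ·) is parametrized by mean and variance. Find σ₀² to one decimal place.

σ₀² = 17.4

For the Normal–Normal model with known σ², precisions add: τ_n = τ₀ + n/σ².
So 1/σ₀² = 1/3.0376 − 5/18.4 = 0.329207 − 0.271739 = 0.057468.
Hence σ₀² = 1/0.057468 ≈ 17.4.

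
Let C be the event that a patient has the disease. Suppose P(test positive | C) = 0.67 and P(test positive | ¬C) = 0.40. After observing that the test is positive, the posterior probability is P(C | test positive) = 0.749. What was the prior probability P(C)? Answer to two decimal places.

P(C) = 0.64

Bayes' rule in odds form gives O(C|E) = O(C)·[P(E|C)/P(E|¬C)], hence O(C) = O(C|E)/LR.
Posterior odds = 0.749/(1−0.749) = 2.9841. LR = 0.67/0.40 = 1.6750.
Prior odds = 2.9841/1.6750 = 1.7816, so P(C) = 1.7816/(1+1.7816) ≈ 0.64.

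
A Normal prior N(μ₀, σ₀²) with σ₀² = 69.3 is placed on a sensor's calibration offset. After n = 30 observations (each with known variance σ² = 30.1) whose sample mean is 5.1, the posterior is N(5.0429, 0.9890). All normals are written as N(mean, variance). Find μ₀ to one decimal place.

μ₀ = 1.1

With known observation variance, the Normal–Normal posterior has precision τ_n = τ₀ + n/σ² and mean μ_n = (τ₀μ₀ + (n/σ²)x̄)/τ_n.
Here τ₀ = 1/69.3 = 0.014430 and τ_data = 30/30.1 = 0.996678, so τ_n = 1.011108.
Rearranging for μ₀: μ₀ = (μ_n·τ_n − τ_data·x̄)/τ₀ = (5.0429·1.011108 − 0.996678·5.1) / 0.014430 = 0.015859/0.014430 ≈ 1.1.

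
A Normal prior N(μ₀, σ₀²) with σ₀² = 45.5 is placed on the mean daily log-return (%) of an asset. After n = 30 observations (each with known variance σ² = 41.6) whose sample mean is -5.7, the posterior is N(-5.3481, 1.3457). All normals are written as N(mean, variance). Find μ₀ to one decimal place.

The posterior mean is a precision-weighted average: μ_n = (τ₀μ₀ + τ_data·x̄)/(τ₀+τ_data), with τ₀=1/σ₀² and τ_data=n/σ².
Here τ₀ = 1/45.5 = 0.021978 and τ_data = 30/41.6 = 0.721154, so τ_n = 0.743132.
Rearranging for μ₀: μ₀ = (μ_n·τ_n − τ_data·x̄)/τ₀ = (-5.3481·0.743132 − 0.721154·-5.7) / 0.021978 = 0.136234/0.021978 ≈ 6.2.

μ₀ = 6.2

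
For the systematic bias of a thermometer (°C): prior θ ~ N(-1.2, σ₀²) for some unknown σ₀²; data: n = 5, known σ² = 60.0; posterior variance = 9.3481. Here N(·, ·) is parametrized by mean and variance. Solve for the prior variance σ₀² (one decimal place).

σ₀² = 42.3

Posterior precision equals prior precision plus data precision: 1/σ_n² = 1/σ₀² + n/σ².
So 1/σ₀² = 1/9.3481 − 5/60.0 = 0.106974 − 0.083333 = 0.023641.
Hence σ₀² = 1/0.023641 ≈ 42.3.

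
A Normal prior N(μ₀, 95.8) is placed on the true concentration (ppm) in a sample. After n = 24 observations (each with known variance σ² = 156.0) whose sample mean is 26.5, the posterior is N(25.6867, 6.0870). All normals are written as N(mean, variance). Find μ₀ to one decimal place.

μ₀ = 13.7

The posterior mean is a precision-weighted average: μ_n = (τ₀μ₀ + τ_data·x̄)/(τ₀+τ_data), with τ₀=1/σ₀² and τ_data=n/σ².
Here τ₀ = 1/95.8 = 0.010438 and τ_data = 24/156.0 = 0.153846, so τ_n = 0.164284.
Rearranging for μ₀: μ₀ = (μ_n·τ_n − τ_data·x̄)/τ₀ = (25.6867·0.164284 − 0.153846·26.5) / 0.010438 = 0.142995/0.010438 ≈ 13.7.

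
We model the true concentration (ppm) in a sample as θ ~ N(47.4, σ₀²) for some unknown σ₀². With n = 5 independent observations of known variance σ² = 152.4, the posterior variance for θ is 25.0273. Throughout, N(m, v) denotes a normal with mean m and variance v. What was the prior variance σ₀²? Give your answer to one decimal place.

σ₀² = 139.9

For the Normal–Normal model with known σ², precisions add: τ_n = τ₀ + n/σ².
So 1/σ₀² = 1/25.0273 − 5/152.4 = 0.039956 − 0.032808 = 0.007148.
Hence σ₀² = 1/0.007148 ≈ 139.9.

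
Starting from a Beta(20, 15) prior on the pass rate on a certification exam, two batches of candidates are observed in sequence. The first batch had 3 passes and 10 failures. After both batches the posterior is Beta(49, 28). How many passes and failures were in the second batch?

Sequential conjugate updates are equivalent to a single update on the pooled data, so total successes = posterior α − prior α and total failures = posterior β − prior β.
Total across both batches: 49−20=29 passes, 28−15=13 failures.
Subtract the first batch: 29−3=26 passes and 13−10=3 failures.

26 passes and 3 failures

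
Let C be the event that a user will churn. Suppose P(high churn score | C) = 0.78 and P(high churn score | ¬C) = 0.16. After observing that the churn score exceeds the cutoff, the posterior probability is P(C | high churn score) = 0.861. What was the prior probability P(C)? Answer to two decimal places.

P(C) = 0.56

Bayes' rule in odds form gives O(C|E) = O(C)·[P(E|C)/P(E|¬C)], hence O(C) = O(C|E)/LR.
Posterior odds = 0.861/(1−0.861) = 6.1942. LR = 0.78/0.16 = 4.8750.
Prior odds = 6.1942/4.8750 = 1.2706, so P(C) = 1.2706/(1+1.2706) ≈ 0.56.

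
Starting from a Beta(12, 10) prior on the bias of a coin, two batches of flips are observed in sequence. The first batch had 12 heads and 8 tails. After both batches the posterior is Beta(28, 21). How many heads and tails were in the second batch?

4 heads and 3 tails

Sequential conjugate updates are equivalent to a single update on the pooled data, so total successes = posterior α − prior α and total failures = posterior β − prior β.
Total across both batches: 28−12=16 heads, 21−10=11 tails.
Subtract the first batch: 16−12=4 heads and 11−8=3 tails.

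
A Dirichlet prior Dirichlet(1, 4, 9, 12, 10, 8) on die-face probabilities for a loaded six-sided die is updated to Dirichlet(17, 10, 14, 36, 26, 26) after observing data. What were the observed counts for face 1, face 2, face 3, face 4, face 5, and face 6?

counts (16, 6, 5, 24, 16, 18)

For a Dirichlet(α) prior with multinomial counts c, the posterior is Dirichlet(α + c) componentwise.
Counts are posterior − prior componentwise: 17−1=16, 10−4=6, 14−9=5, 36−12=24, 26−10=16, 26−8=18.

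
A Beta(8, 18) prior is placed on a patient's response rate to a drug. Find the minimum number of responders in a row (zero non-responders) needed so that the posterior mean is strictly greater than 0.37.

After k responders and 0 non-responders the posterior is Beta(8+k, 18), with mean (8+k)/(8+18+k).
Set (8+k)/(26+k) > 0.37 and solve: k > (0.37·26 − 8)/(1 − 0.37) = 2.571.
The smallest integer exceeding 2.571 is 3, and checking k=3: (11)/(29) = 0.3793 > 0.37.

k = 3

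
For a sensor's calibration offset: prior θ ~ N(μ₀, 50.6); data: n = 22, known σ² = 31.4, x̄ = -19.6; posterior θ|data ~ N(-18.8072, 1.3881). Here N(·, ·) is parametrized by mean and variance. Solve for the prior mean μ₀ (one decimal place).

μ₀ = 9.3

With known observation variance, the Normal–Normal posterior has precision τ_n = τ₀ + n/σ² and mean μ_n = (τ₀μ₀ + (n/σ²)x̄)/τ_n.
Here τ₀ = 1/50.6 = 0.019763 and τ_data = 22/31.4 = 0.700637, so τ_n = 0.720400.
Rearranging for μ₀: μ₀ = (μ_n·τ_n − τ_data·x̄)/τ₀ = (-18.8072·0.720400 − 0.700637·-19.6) / 0.019763 = 0.183778/0.019763 ≈ 9.3.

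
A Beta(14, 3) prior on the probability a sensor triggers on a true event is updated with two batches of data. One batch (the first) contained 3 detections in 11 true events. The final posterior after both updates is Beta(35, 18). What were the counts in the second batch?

18 detections and 7 misses

Because Beta–binomial updating is additive in the counts, the combined data contributed (α_post−α_prior, β_post−β_prior) successes and failures.
Total across both batches: 35−14=21 detections, 18−3=15 misses.
Subtract the first batch: 21−3=18 detections and 15−8=7 misses.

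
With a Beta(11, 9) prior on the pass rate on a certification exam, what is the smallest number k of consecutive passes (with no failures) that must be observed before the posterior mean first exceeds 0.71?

After k passes and 0 failures the posterior is Beta(11+k, 9), with mean (11+k)/(11+9+k).
Set (11+k)/(20+k) > 0.71 and solve: k > (0.71·20 − 11)/(1 − 0.71) = 11.034.
The smallest integer exceeding 11.034 is 12, and checking k=12: (23)/(32) = 0.7188 > 0.71.

k = 12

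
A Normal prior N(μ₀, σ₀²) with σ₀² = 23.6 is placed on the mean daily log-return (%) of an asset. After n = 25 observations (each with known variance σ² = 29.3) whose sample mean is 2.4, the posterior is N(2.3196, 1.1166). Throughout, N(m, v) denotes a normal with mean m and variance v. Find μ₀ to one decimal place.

The posterior mean is a precision-weighted average: μ_n = (τ₀μ₀ + τ_data·x̄)/(τ₀+τ_data), with τ₀=1/σ₀² and τ_data=n/σ².
Here τ₀ = 1/23.6 = 0.042373 and τ_data = 25/29.3 = 0.853242, so τ_n = 0.895615.
Rearranging for μ₀: μ₀ = (μ_n·τ_n − τ_data·x̄)/τ₀ = (2.3196·0.895615 − 0.853242·2.4) / 0.042373 = 0.029688/0.042373 ≈ 0.7.

μ₀ = 0.7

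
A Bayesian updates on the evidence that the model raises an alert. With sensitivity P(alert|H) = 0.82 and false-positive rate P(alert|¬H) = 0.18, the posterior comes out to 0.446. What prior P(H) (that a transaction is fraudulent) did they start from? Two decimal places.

In odds form, posterior odds = prior odds × likelihood ratio, so prior odds = posterior odds ÷ LR.
Posterior odds = 0.446/(1−0.446) = 0.8051. LR = 0.82/0.18 = 4.5556.
Prior odds = 0.8051/4.5556 = 0.1767, so P(H) = 0.1767/(1+0.1767) ≈ 0.15.

P(H) = 0.15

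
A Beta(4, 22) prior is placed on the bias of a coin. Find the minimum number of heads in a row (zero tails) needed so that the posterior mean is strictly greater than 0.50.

k = 19

After k heads and 0 tails the posterior is Beta(4+k, 22), with mean (4+k)/(4+22+k).
Set (4+k)/(26+k) > 0.50 and solve: k > (0.50·26 − 4)/(1 − 0.50) = 18.000.
The smallest integer exceeding 18.000 is 19, and checking k=19: (23)/(45) = 0.5111 > 0.50.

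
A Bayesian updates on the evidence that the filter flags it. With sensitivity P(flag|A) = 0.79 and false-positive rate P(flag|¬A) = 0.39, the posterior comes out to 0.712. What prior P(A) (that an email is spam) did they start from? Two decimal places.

P(A) = 0.55

In odds form, posterior odds = prior odds × likelihood ratio, so prior odds = posterior odds ÷ LR.
Posterior odds = 0.712/(1−0.712) = 2.4722. LR = 0.79/0.39 = 2.0256.
Prior odds = 2.4722/2.0256 = 1.2205, so P(A) = 1.2205/(1+1.2205) ≈ 0.55.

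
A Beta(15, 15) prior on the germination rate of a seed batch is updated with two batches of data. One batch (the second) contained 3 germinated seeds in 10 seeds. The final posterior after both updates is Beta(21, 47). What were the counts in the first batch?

3 germinated seeds and 25 non-germinating seeds

Because Beta–binomial updating is additive in the counts, the combined data contributed (α_post−α_prior, β_post−β_prior) successes and failures.
Total across both batches: 21−15=6 germinated seeds, 47−15=32 non-germinating seeds.
Subtract the second batch: 6−3=3 germinated seeds and 32−7=25 non-germinating seeds.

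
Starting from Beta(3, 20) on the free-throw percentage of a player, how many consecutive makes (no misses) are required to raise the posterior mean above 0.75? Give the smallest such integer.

k = 58

After k makes and 0 misses the posterior is Beta(3+k, 20), with mean (3+k)/(3+20+k).
Set (3+k)/(23+k) > 0.75 and solve: k > (0.75·23 − 3)/(1 − 0.75) = 57.000.
The smallest integer exceeding 57.000 is 58.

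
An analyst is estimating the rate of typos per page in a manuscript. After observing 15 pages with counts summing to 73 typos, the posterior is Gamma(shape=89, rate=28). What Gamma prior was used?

Gamma(shape=16, rate=13)

Gamma–Poisson conjugacy: posterior shape = α + Σxᵢ, posterior rate = β + n.
So α = 89 − 73 = 16 and β = 28 − 15 = 13.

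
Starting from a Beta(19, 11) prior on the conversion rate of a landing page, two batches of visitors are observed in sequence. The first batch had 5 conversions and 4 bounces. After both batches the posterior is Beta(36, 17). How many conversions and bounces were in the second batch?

Because Beta–binomial updating is additive in the counts, the combined data contributed (α_post−α_prior, β_post−β_prior) successes and failures.
Total across both batches: 36−19=17 conversions, 17−11=6 bounces.
Subtract the first batch: 17−5=12 conversions and 6−4=2 bounces.

12 conversions and 2 bounces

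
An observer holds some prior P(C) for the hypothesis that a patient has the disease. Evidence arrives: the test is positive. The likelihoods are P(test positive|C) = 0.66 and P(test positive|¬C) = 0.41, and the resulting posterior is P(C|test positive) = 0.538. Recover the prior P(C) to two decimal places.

In odds form, posterior odds = prior odds × likelihood ratio, so prior odds = posterior odds ÷ LR.
Posterior odds = 0.538/(1−0.538) = 1.1645. LR = 0.66/0.41 = 1.6098.
Prior odds = 1.1645/1.6098 = 0.7234, so P(C) = 0.7234/(1+0.7234) ≈ 0.42.

P(C) = 0.42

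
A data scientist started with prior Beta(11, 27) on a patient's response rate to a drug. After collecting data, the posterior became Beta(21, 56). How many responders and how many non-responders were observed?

10 responders and 29 non-responders

Under Beta–binomial conjugacy the posterior parameters are (α+s, β+f).
So s = 21 − 11 = 10 and f = 56 − 27 = 29.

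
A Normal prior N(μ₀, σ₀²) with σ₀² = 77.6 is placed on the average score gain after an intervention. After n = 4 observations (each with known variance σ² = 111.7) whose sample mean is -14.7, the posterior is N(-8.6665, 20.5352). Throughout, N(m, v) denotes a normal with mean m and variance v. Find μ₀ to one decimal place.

The posterior mean is a precision-weighted average: μ_n = (τ₀μ₀ + τ_data·x̄)/(τ₀+τ_data), with τ₀=1/σ₀² and τ_data=n/σ².
Here τ₀ = 1/77.6 = 0.012887 and τ_data = 4/111.7 = 0.035810, so τ_n = 0.048697.
Rearranging for μ₀: μ₀ = (μ_n·τ_n − τ_data·x̄)/τ₀ = (-8.6665·0.048697 − 0.035810·-14.7) / 0.012887 = 0.104374/0.012887 ≈ 8.1.

μ₀ = 8.1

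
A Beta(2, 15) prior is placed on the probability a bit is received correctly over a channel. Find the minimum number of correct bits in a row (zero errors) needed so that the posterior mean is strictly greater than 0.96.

After k correct bits and 0 errors the posterior is Beta(2+k, 15), with mean (2+k)/(2+15+k).
Set (2+k)/(17+k) > 0.96 and solve: k > (0.96·17 − 2)/(1 − 0.96) = 358.000.
The smallest integer exceeding 358.000 is 359, and checking k=359: (361)/(376) = 0.9601 > 0.96.

k = 359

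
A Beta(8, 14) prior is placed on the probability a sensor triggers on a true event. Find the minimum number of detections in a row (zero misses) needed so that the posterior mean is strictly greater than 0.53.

After k detections and 0 misses the posterior is Beta(8+k, 14), with mean (8+k)/(8+14+k).
Set (8+k)/(22+k) > 0.53 and solve: k > (0.53·22 − 8)/(1 − 0.53) = 7.787.
The smallest integer exceeding 7.787 is 8.

k = 8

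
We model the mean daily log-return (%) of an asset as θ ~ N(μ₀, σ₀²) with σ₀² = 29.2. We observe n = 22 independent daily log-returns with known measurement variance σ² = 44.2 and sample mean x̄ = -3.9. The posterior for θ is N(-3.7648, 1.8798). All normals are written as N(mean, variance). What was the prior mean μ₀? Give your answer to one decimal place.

With known observation variance, the Normal–Normal posterior has precision τ_n = τ₀ + n/σ² and mean μ_n = (τ₀μ₀ + (n/σ²)x̄)/τ_n.
Here τ₀ = 1/29.2 = 0.034247 and τ_data = 22/44.2 = 0.497738, so τ_n = 0.531985.
Rearranging for μ₀: μ₀ = (μ_n·τ_n − τ_data·x̄)/τ₀ = (-3.7648·0.531985 − 0.497738·-3.9) / 0.034247 = -0.061639/0.034247 ≈ -1.8.

μ₀ = -1.8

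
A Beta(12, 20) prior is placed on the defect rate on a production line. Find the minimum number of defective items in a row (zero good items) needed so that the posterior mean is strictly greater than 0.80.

After k defective items and 0 good items the posterior is Beta(12+k, 20), with mean (12+k)/(12+20+k).
Set (12+k)/(32+k) > 0.80 and solve: k > (0.80·32 − 12)/(1 − 0.80) = 68.000.
The smallest integer exceeding 68.000 is 69, and checking k=69: (81)/(101) = 0.8020 > 0.80.

k = 69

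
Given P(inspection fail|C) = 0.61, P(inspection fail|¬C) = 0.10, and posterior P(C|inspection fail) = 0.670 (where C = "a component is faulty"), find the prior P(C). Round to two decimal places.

P(C) = 0.25

Bayes' rule in odds form gives O(C|E) = O(C)·[P(E|C)/P(E|¬C)], hence O(C) = O(C|E)/LR.
Posterior odds = 0.670/(1−0.670) = 2.0303. LR = 0.61/0.10 = 6.1000.
Prior odds = 2.0303/6.1000 = 0.3328, so P(C) = 0.3328/(1+0.3328) ≈ 0.25.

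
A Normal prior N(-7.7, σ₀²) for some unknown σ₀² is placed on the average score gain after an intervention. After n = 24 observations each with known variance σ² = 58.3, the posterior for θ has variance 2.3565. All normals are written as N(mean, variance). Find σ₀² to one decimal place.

For the Normal–Normal model with known σ², precisions add: τ_n = τ₀ + n/σ².
So 1/σ₀² = 1/2.3565 − 24/58.3 = 0.424358 − 0.411664 = 0.012694.
Hence σ₀² = 1/0.012694 ≈ 78.8.

σ₀² = 78.8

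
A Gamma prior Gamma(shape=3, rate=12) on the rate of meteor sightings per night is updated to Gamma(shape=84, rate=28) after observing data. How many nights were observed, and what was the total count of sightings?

Gamma–Poisson conjugacy: posterior shape = α + Σxᵢ, posterior rate = β + n.
Matching: Σxᵢ = 84 − 3 = 81 and n = 28 − 12 = 16.

n = 16 nights with total 81 sightings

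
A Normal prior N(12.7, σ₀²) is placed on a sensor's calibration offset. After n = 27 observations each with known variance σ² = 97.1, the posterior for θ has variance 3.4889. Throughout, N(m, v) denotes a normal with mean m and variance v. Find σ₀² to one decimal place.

Posterior precision equals prior precision plus data precision: 1/σ_n² = 1/σ₀² + n/σ².
So 1/σ₀² = 1/3.4889 − 27/97.1 = 0.286623 − 0.278064 = 0.008559.
Hence σ₀² = 1/0.008559 ≈ 116.8.

σ₀² = 116.8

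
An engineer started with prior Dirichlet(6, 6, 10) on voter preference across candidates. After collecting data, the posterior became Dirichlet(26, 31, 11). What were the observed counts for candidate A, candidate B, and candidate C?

counts (20, 25, 1)

For a Dirichlet(α) prior with multinomial counts c, the posterior is Dirichlet(α + c) componentwise.
Counts are posterior − prior componentwise: 26−6=20, 31−6=25, 11−10=1.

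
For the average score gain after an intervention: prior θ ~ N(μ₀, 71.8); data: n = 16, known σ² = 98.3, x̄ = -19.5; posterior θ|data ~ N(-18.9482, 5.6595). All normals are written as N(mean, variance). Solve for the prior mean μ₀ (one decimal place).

The posterior mean is a precision-weighted average: μ_n = (τ₀μ₀ + τ_data·x̄)/(τ₀+τ_data), with τ₀=1/σ₀² and τ_data=n/σ².
Here τ₀ = 1/71.8 = 0.013928 and τ_data = 16/98.3 = 0.162767, so τ_n = 0.176695.
Rearranging for μ₀: μ₀ = (μ_n·τ_n − τ_data·x̄)/τ₀ = (-18.9482·0.176695 − 0.162767·-19.5) / 0.013928 = -0.174096/0.013928 ≈ -12.5.

μ₀ = -12.5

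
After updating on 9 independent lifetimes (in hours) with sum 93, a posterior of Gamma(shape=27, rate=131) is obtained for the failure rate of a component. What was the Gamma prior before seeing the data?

Gamma–exponential conjugacy: posterior shape = α + n, posterior rate = β + Σtᵢ.
So α = 27 − 9 = 18 and β = 131 − 93 = 38.

Gamma(shape=18, rate=38)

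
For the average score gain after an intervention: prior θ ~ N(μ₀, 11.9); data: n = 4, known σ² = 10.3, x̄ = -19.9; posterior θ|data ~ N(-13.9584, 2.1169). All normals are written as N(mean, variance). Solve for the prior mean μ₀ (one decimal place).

μ₀ = 13.5

With known observation variance, the Normal–Normal posterior has precision τ_n = τ₀ + n/σ² and mean μ_n = (τ₀μ₀ + (n/σ²)x̄)/τ_n.
Here τ₀ = 1/11.9 = 0.084034 and τ_data = 4/10.3 = 0.388350, so τ_n = 0.472384.
Rearranging for μ₀: μ₀ = (μ_n·τ_n − τ_data·x̄)/τ₀ = (-13.9584·0.472384 − 0.388350·-19.9) / 0.084034 = 1.134440/0.084034 ≈ 13.5.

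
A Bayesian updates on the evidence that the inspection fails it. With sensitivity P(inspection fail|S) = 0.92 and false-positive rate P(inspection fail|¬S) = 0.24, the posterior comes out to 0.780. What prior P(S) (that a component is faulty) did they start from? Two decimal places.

Bayes' rule in odds form gives O(S|E) = O(S)·[P(E|S)/P(E|¬S)], hence O(S) = O(S|E)/LR.
Posterior odds = 0.780/(1−0.780) = 3.5455. LR = 0.92/0.24 = 3.8333.
Prior odds = 3.5455/3.8333 = 0.9249, so P(S) = 0.9249/(1+0.9249) ≈ 0.48.

P(S) = 0.48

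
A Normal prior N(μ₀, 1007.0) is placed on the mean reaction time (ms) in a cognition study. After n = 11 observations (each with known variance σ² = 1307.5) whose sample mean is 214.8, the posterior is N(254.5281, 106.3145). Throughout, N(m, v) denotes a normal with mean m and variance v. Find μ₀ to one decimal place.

μ₀ = 591.1

The posterior mean is a precision-weighted average: μ_n = (τ₀μ₀ + τ_data·x̄)/(τ₀+τ_data), with τ₀=1/σ₀² and τ_data=n/σ².
Here τ₀ = 1/1007.0 = 0.000993 and τ_data = 11/1307.5 = 0.008413, so τ_n = 0.009406.
Rearranging for μ₀: μ₀ = (μ_n·τ_n − τ_data·x̄)/τ₀ = (254.5281·0.009406 − 0.008413·214.8) / 0.000993 = 0.586979/0.000993 ≈ 591.1.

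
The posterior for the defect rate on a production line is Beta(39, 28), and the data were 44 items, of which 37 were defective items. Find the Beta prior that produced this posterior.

Beta is conjugate to the binomial likelihood: posterior = Beta(α+s, β+f).
So α = 39 − 37 = 2 and β = 28 − 7 = 21.

Beta(2, 21)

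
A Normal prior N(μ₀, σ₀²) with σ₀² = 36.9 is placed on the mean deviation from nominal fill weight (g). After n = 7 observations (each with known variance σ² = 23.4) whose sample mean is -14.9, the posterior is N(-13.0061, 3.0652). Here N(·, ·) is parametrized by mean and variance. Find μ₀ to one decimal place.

The posterior mean is a precision-weighted average: μ_n = (τ₀μ₀ + τ_data·x̄)/(τ₀+τ_data), with τ₀=1/σ₀² and τ_data=n/σ².
Here τ₀ = 1/36.9 = 0.027100 and τ_data = 7/23.4 = 0.299145, so τ_n = 0.326245.
Rearranging for μ₀: μ₀ = (μ_n·τ_n − τ_data·x̄)/τ₀ = (-13.0061·0.326245 − 0.299145·-14.9) / 0.027100 = 0.214085/0.027100 ≈ 7.9.

μ₀ = 7.9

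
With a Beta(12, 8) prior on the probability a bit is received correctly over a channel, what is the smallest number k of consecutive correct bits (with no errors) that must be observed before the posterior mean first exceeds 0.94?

k = 114

After k correct bits and 0 errors the posterior is Beta(12+k, 8), with mean (12+k)/(12+8+k).
Set (12+k)/(20+k) > 0.94 and solve: k > (0.94·20 − 12)/(1 − 0.94) = 113.333.
The smallest integer exceeding 113.333 is 114, and checking k=114: (126)/(134) = 0.9403 > 0.94.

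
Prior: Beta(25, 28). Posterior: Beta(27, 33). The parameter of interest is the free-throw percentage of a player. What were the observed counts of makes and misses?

2 makes and 5 misses

Beta is conjugate to the binomial likelihood: posterior = Beta(a+s, b+f).
Match parameters: s=27−25=2, f=33−28=5.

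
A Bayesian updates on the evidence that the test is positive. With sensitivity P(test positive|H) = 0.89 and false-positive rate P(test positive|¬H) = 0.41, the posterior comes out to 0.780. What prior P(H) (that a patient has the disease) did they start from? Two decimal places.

P(H) = 0.62

Bayes' rule in odds form gives O(H|E) = O(H)·[P(E|H)/P(E|¬H)], hence O(H) = O(H|E)/LR.
Posterior odds = 0.780/(1−0.780) = 3.5455. LR = 0.89/0.41 = 2.1707.
Prior odds = 3.5455/2.1707 = 1.6333, so P(H) = 1.6333/(1+1.6333) ≈ 0.62.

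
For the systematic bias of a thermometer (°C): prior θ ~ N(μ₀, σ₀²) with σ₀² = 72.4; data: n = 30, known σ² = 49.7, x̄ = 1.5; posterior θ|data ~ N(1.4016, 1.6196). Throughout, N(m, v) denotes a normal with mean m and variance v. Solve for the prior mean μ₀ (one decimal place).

μ₀ = -2.9

With known observation variance, the Normal–Normal posterior has precision τ_n = τ₀ + n/σ² and mean μ_n = (τ₀μ₀ + (n/σ²)x̄)/τ_n.
Here τ₀ = 1/72.4 = 0.013812 and τ_data = 30/49.7 = 0.603622, so τ_n = 0.617434.
Rearranging for μ₀: μ₀ = (μ_n·τ_n − τ_data·x̄)/τ₀ = (1.4016·0.617434 − 0.603622·1.5) / 0.013812 = -0.040038/0.013812 ≈ -2.9.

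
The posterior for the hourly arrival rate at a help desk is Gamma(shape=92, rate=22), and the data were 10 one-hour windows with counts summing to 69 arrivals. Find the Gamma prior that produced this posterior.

A Gamma(α, β) prior (rate parametrization) on a Poisson rate with n observations summing to S gives posterior Gamma(α+S, β+n).
So α = 92 − 69 = 23 and β = 22 − 10 = 12.

Gamma(shape=23, rate=12)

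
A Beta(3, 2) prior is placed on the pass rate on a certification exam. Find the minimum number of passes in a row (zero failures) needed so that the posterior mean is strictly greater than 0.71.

After k passes and 0 failures the posterior is Beta(3+k, 2), with mean (3+k)/(3+2+k).
Set (3+k)/(5+k) > 0.71 and solve: k > (0.71·5 − 3)/(1 − 0.71) = 1.897.
The smallest integer exceeding 1.897 is 2.

k = 2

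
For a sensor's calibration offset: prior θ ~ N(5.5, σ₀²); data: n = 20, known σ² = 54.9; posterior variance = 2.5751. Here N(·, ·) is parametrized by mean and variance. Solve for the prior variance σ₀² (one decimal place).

Posterior precision equals prior precision plus data precision: 1/σ_n² = 1/σ₀² + n/σ².
So 1/σ₀² = 1/2.5751 − 20/54.9 = 0.388334 − 0.364299 = 0.024035.
Hence σ₀² = 1/0.024035 ≈ 41.6.

σ₀² = 41.6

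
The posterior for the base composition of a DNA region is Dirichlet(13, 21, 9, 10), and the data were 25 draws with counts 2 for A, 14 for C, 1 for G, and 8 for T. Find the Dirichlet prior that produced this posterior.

Dirichlet(11, 7, 8, 2)

For a Dirichlet(α) prior with multinomial counts c, the posterior is Dirichlet(α + c) componentwise.
Subtract each count from the matching posterior parameter: 13−2=11, 21−14=7, 9−1=8, 10−8=2.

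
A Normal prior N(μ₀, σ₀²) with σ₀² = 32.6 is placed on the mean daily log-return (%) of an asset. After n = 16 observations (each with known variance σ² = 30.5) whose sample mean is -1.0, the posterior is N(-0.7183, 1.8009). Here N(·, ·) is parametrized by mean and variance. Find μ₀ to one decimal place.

The posterior mean is a precision-weighted average: μ_n = (τ₀μ₀ + τ_data·x̄)/(τ₀+τ_data), with τ₀=1/σ₀² and τ_data=n/σ².
Here τ₀ = 1/32.6 = 0.030675 and τ_data = 16/30.5 = 0.524590, so τ_n = 0.555265.
Rearranging for μ₀: μ₀ = (μ_n·τ_n − τ_data·x̄)/τ₀ = (-0.7183·0.555265 − 0.524590·-1.0) / 0.030675 = 0.125743/0.030675 ≈ 4.1.

μ₀ = 4.1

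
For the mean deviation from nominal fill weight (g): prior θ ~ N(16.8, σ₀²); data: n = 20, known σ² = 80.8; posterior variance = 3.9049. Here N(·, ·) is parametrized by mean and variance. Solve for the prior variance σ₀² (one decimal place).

σ₀² = 116.8

For the Normal–Normal model with known σ², precisions add: τ_n = τ₀ + n/σ².
So 1/σ₀² = 1/3.9049 − 20/80.8 = 0.256089 − 0.247525 = 0.008564.
Hence σ₀² = 1/0.008564 ≈ 116.8.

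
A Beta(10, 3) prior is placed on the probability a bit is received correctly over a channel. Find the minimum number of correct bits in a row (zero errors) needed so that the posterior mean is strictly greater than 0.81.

k = 3

After k correct bits and 0 errors the posterior is Beta(10+k, 3), with mean (10+k)/(10+3+k).
Set (10+k)/(13+k) > 0.81 and solve: k > (0.81·13 − 10)/(1 − 0.81) = 2.789.
The smallest integer exceeding 2.789 is 3, and checking k=3: (13)/(16) = 0.8125 > 0.81.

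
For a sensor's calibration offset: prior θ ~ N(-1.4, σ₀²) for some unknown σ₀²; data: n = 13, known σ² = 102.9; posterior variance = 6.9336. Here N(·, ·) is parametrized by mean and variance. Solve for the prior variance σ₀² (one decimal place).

σ₀² = 55.9

For the Normal–Normal model with known σ², precisions add: τ_n = τ₀ + n/σ².
So 1/σ₀² = 1/6.9336 − 13/102.9 = 0.144225 − 0.126336 = 0.017889.
Hence σ₀² = 1/0.017889 ≈ 55.9.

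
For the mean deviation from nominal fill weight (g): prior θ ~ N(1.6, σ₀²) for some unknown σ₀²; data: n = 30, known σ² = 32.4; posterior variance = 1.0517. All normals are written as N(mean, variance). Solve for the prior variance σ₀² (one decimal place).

σ₀² = 40.1

For the Normal–Normal model with known σ², precisions add: τ_n = τ₀ + n/σ².
So 1/σ₀² = 1/1.0517 − 30/32.4 = 0.950841 − 0.925926 = 0.024915.
Hence σ₀² = 1/0.024915 ≈ 40.1.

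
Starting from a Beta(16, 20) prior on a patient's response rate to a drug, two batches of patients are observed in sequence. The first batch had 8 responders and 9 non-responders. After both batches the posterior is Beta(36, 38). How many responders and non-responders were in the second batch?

12 responders and 9 non-responders

Sequential conjugate updates are equivalent to a single update on the pooled data, so total successes = posterior α − prior α and total failures = posterior β − prior β.
Total across both batches: 36−16=20 responders, 38−20=18 non-responders.
Subtract the first batch: 20−8=12 responders and 18−9=9 non-responders.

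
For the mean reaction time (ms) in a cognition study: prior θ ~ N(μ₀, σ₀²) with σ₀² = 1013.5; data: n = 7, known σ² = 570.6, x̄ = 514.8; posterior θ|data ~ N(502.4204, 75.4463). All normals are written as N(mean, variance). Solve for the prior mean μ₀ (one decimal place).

μ₀ = 348.5

With known observation variance, the Normal–Normal posterior has precision τ_n = τ₀ + n/σ² and mean μ_n = (τ₀μ₀ + (n/σ²)x̄)/τ_n.
Here τ₀ = 1/1013.5 = 0.000987 and τ_data = 7/570.6 = 0.012268, so τ_n = 0.013255.
Rearranging for μ₀: μ₀ = (μ_n·τ_n − τ_data·x̄)/τ₀ = (502.4204·0.013255 − 0.012268·514.8) / 0.000987 = 0.344016/0.000987 ≈ 348.5.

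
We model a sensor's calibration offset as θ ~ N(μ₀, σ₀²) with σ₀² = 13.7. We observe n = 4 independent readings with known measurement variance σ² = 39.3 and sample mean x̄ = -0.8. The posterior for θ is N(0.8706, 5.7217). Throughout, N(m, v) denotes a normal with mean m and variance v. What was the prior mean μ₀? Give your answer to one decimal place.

The posterior mean is a precision-weighted average: μ_n = (τ₀μ₀ + τ_data·x̄)/(τ₀+τ_data), with τ₀=1/σ₀² and τ_data=n/σ².
Here τ₀ = 1/13.7 = 0.072993 and τ_data = 4/39.3 = 0.101781, so τ_n = 0.174774.
Rearranging for μ₀: μ₀ = (μ_n·τ_n − τ_data·x̄)/τ₀ = (0.8706·0.174774 − 0.101781·-0.8) / 0.072993 = 0.233583/0.072993 ≈ 3.2.

μ₀ = 3.2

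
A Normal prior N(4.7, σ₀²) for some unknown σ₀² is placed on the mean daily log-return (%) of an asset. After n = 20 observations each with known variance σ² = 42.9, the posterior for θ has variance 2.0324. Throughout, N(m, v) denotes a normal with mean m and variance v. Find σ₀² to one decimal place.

σ₀² = 38.7

Posterior precision equals prior precision plus data precision: 1/σ_n² = 1/σ₀² + n/σ².
So 1/σ₀² = 1/2.0324 − 20/42.9 = 0.492029 − 0.466200 = 0.025829.
Hence σ₀² = 1/0.025829 ≈ 38.7.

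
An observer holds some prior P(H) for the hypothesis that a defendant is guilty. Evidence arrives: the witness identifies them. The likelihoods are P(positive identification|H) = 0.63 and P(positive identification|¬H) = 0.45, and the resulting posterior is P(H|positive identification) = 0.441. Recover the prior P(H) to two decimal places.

P(H) = 0.36

In odds form, posterior odds = prior odds × likelihood ratio, so prior odds = posterior odds ÷ LR.
Posterior odds = 0.441/(1−0.441) = 0.7889. LR = 0.63/0.45 = 1.4000.
Prior odds = 0.7889/1.4000 = 0.5635, so P(H) = 0.5635/(1+0.5635) ≈ 0.36.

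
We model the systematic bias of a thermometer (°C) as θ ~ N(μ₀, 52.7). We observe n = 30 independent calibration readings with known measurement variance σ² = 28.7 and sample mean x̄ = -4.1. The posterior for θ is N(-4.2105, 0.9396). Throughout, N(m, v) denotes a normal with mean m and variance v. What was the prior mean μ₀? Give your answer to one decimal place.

With known observation variance, the Normal–Normal posterior has precision τ_n = τ₀ + n/σ² and mean μ_n = (τ₀μ₀ + (n/σ²)x̄)/τ_n.
Here τ₀ = 1/52.7 = 0.018975 and τ_data = 30/28.7 = 1.045296, so τ_n = 1.064271.
Rearranging for μ₀: μ₀ = (μ_n·τ_n − τ_data·x̄)/τ₀ = (-4.2105·1.064271 − 1.045296·-4.1) / 0.018975 = -0.195399/0.018975 ≈ -10.3.

μ₀ = -10.3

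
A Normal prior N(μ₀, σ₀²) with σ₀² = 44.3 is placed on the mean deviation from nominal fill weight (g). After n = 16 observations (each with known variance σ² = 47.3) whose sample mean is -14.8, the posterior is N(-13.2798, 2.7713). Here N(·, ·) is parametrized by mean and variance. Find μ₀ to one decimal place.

With known observation variance, the Normal–Normal posterior has precision τ_n = τ₀ + n/σ² and mean μ_n = (τ₀μ₀ + (n/σ²)x̄)/τ_n.
Here τ₀ = 1/44.3 = 0.022573 and τ_data = 16/47.3 = 0.338266, so τ_n = 0.360839.
Rearranging for μ₀: μ₀ = (μ_n·τ_n − τ_data·x̄)/τ₀ = (-13.2798·0.360839 − 0.338266·-14.8) / 0.022573 = 0.214467/0.022573 ≈ 9.5.

μ₀ = 9.5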